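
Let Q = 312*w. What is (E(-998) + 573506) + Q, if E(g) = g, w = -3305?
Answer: -458652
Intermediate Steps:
Q = -1031160 (Q = 312*(-3305) = -1031160)
(E(-998) + 573506) + Q = (-998 + 573506) - 1031160 = 572508 - 1031160 = -458652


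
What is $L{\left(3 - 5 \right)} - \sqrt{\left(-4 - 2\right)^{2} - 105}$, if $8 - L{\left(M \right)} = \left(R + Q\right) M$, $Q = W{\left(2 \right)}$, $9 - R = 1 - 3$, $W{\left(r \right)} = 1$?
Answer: $32 - i \sqrt{69} \approx 32.0 - 8.3066 i$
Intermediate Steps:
$R = 11$ ($R = 9 - \left(1 - 3\right) = 9 - -2 = 9 + 2 = 11$)
$Q = 1$
$L{\left(M \right)} = 8 - 12 M$ ($L{\left(M \right)} = 8 - \left(11 + 1\right) M = 8 - 12 M$)
$L{\left(3 - 5 \right)} - \sqrt{\left(-4 - 2\right)^{2} - 105} = \left(8 - 12 \left(3 - 5\right)\right) - \sqrt{\left(-4 - 2\right)^{2} - 105} = \left(8 - -24\right) - \sqrt{\left(-6\right)^{2} - 105} = \left(8 + 24\right) - \sqrt{36 - 105} = 32 - \sqrt{-69} = 32 - i \sqrt{69}$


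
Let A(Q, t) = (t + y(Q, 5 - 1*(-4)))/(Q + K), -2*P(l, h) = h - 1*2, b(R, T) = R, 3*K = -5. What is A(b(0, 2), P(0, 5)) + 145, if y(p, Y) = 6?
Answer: 1423/10 ≈ 142.30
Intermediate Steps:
K = -5/3 (K = (⅓)*(-5) = -5/3 ≈ -1.6667)
P(l, h) = 1 - h/2 (P(l, h) = -(h - 1*2)/2 = -(h - 2)/2 = -(-2 + h)/2 = 1 - h/2)
A(Q, t) = (6 + t)/(-5/3 + Q) (A(Q, t) = (t + 6)/(Q - 5/3) = (6 + t)/(-5/3 + Q))
A(b(0, 2), P(0, 5)) + 145 = 3*(6 + (1 - ½*5))/(-5 + 3*0) + 145 = 3*(6 + (1 - 5/2))/(-5 + 0) + 145 = 3*(6 - 3/2)/(-5) + 145 = 3*(-⅕)*(9/2) + 145 = -27/10 + 145 = 1423/10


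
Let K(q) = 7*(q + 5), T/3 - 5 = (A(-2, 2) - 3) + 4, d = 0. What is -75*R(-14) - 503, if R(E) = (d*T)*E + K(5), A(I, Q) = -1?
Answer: -5753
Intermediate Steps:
T = 15 (T = 15 + 3*((-1 - 3) + 4) = 15 + 3*(-4 + 4) = 15 + 3*0 = 15 + 0 = 15)
K(q) = 35 + 7*q (K(q) = 7*(5 + q) = 35 + 7*q)
R(E) = 70 (R(E) = (0*15)*E + (35 + 7*5) = 0*E + (35 + 35) = 0 + 70 = 70)
-75*R(-14) - 503 = -75*70 - 503 = -5250 - 503 = -5753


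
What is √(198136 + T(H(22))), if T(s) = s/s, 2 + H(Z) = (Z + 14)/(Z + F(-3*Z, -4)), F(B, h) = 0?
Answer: √198137 ≈ 445.13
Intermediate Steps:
H(Z) = -2 + (14 + Z)/Z (H(Z) = -2 + (Z + 14)/(Z + 0) = -2 + (14 + Z)/Z)
T(s) = 1
√(198136 + T(H(22))) = √(198136 + 1) = √198137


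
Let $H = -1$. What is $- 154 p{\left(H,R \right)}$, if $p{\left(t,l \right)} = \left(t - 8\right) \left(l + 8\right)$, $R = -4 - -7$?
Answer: $15246$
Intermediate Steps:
$R = 3$ ($R = -4 + 7 = 3$)
$p{\left(t,l \right)} = \left(-8 + t\right) \left(8 + l\right)$
$- 154 p{\left(H,R \right)} = - 154 \left(-64 - 24 + 8 \left(-1\right) + 3 \left(-1\right)\right) = - 154 \left(-64 - 24 - 8 - 3\right) = \left(-154\right) \left(-99\right) = 15246$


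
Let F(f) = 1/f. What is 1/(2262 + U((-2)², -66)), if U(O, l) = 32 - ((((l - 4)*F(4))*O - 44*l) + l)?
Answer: -1/474 ≈ -0.0021097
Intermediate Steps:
F(f) = 1/f
U(O, l) = 32 + 43*l - O*(-1 + l/4) (U(O, l) = 32 - ((((l - 4)/4)*O - 44*l) + l) = 32 - ((((-4 + l)*(¼))*O - 44*l) + l) = 32 - (((-1 + l/4)*O - 44*l) + l) = 32 - ((O*(-1 + l/4) - 44*l) + l) = 32 - ((-44*l + O*(-1 + l/4)) + l) = 32 - (-43*l + O*(-1 + l/4)) = 32 + (43*l - O*(-1 + l/4)) = 32 + 43*l - O*(-1 + l/4))
1/(2262 + U((-2)², -66)) = 1/(2262 + (32 + (-2)² + 43*(-66) - ¼*(-2)²*(-66))) = 1/(2262 + (32 + 4 - 2838 - ¼*4*(-66))) = 1/(2262 + (32 + 4 - 2838 + 66)) = 1/(2262 - 2736) = 1/(-474) = -1/474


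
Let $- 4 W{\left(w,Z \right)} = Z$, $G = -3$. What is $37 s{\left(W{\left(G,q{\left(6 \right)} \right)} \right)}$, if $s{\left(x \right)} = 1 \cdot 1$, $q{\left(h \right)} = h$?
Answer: $37$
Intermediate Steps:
$W{\left(w,Z \right)} = - \frac{Z}{4}$
$s{\left(x \right)} = 1$
$37 s{\left(W{\left(G,q{\left(6 \right)} \right)} \right)} = 37 \cdot 1 = 37$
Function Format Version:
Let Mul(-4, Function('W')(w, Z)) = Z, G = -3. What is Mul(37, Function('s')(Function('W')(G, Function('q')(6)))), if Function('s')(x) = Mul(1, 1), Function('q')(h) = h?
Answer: 37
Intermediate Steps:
Function('W')(w, Z) = Mul(Rational(-1, 4), Z)
Function('s')(x) = 1
Mul(37, Function('s')(Function('W')(G, Function('q')(6)))) = Mul(37, 1) = 37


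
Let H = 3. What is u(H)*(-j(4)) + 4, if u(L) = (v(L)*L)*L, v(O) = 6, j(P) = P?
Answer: -212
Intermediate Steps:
u(L) = 6*L² (u(L) = (6*L)*L = 6*L²)
u(H)*(-j(4)) + 4 = (6*3²)*(-1*4) + 4 = (6*9)*(-4) + 4 = 54*(-4) + 4 = -216 + 4 = -212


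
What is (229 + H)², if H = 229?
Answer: 209764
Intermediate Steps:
(229 + H)² = (229 + 229)² = 458² = 209764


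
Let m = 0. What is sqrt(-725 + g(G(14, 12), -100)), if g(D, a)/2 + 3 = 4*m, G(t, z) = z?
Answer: I*sqrt(731) ≈ 27.037*I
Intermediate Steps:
g(D, a) = -6 (g(D, a) = -6 + 2*(4*0) = -6 + 2*0 = -6 + 0 = -6)
sqrt(-725 + g(G(14, 12), -100)) = sqrt(-725 - 6) = sqrt(-731) = I*sqrt(731)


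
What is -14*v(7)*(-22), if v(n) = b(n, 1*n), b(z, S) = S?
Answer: 2156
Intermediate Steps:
v(n) = n (v(n) = 1*n = n)
-14*v(7)*(-22) = -14*7*(-22) = -98*(-22) = 2156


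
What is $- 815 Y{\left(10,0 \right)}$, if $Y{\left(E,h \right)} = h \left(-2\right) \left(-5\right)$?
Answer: $0$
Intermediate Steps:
$Y{\left(E,h \right)} = 10 h$ ($Y{\left(E,h \right)} = - 2 h \left(-5\right) = 10 h$)
$- 815 Y{\left(10,0 \right)} = - 815 \cdot 10 \cdot 0 = \left(-815\right) 0 = 0$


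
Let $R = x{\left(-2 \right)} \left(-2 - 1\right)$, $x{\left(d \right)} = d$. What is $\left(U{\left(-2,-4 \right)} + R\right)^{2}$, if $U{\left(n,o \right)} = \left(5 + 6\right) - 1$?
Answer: $256$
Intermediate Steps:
$U{\left(n,o \right)} = 10$ ($U{\left(n,o \right)} = 11 - 1 = 10$)
$R = 6$ ($R = - 2 \left(-2 - 1\right) = \left(-2\right) \left(-3\right) = 6$)
$\left(U{\left(-2,-4 \right)} + R\right)^{2} = \left(10 + 6\right)^{2} = 16^{2} = 256$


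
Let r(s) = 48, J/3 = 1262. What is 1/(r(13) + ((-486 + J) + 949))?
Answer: 1/4297 ≈ 0.00023272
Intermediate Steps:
J = 3786 (J = 3*1262 = 3786)
1/(r(13) + ((-486 + J) + 949)) = 1/(48 + ((-486 + 3786) + 949)) = 1/(48 + (3300 + 949)) = 1/(48 + 4249) = 1/4297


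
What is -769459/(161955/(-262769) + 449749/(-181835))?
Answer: 896712525691385/3600711766 ≈ 2.4904e+5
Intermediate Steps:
-769459/(161955/(-262769) + 449749/(-181835)) = -769459/(161955*(-1/262769) + 449749*(-1/181835)) = -769459/(-161955/262769 - 449749/181835) = -769459/(-3600711766/1165380515) = -769459*(-1165380515/3600711766) = 896712525691385/3600711766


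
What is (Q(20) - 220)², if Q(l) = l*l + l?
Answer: 40000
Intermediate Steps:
Q(l) = l + l² (Q(l) = l² + l = l + l²)
(Q(20) - 220)² = (20*(1 + 20) - 220)² = (20*21 - 220)² = (420 - 220)² = 200² = 40000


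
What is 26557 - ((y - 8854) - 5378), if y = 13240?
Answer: 27549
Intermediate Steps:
26557 - ((y - 8854) - 5378) = 26557 - ((13240 - 8854) - 5378) = 26557 - (4386 - 5378) = 26557 - 1*(-992) = 26557 + 992 = 27549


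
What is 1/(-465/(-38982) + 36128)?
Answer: 12994/469447387 ≈ 2.7679e-5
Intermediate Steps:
1/(-465/(-38982) + 36128) = 1/(-465*(-1/38982) + 36128) = 1/(155/12994 + 36128) = 1/(469447387/12994) = 12994/469447387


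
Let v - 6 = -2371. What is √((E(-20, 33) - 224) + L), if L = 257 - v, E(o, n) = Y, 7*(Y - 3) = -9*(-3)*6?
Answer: √118783/7 ≈ 49.236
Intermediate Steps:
v = -2365 (v = 6 - 2371 = -2365)
Y = 183/7 (Y = 3 + (-9*(-3)*6)/7 = 3 + (-3*(-9)*6)/7 = 3 + (27*6)/7 = 3 + (⅐)*162 = 3 + 162/7 = 183/7 ≈ 26.143)
E(o, n) = 183/7
L = 2622 (L = 257 - 1*(-2365) = 257 + 2365 = 2622)
√((E(-20, 33) - 224) + L) = √((183/7 - 224) + 2622) = √(-1385/7 + 2622) = √(16969/7) = √118783/7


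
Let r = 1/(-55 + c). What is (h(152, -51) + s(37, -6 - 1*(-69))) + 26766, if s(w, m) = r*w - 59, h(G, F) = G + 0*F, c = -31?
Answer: 2309837/86 ≈ 26859.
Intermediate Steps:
r = -1/86 (r = 1/(-55 - 31) = 1/(-86) = -1/86 ≈ -0.011628)
h(G, F) = G (h(G, F) = G + 0 = G)
s(w, m) = -59 - w/86 (s(w, m) = -w/86 - 59 = -59 - w/86)
(h(152, -51) + s(37, -6 - 1*(-69))) + 26766 = (152 + (-59 - 1/86*37)) + 26766 = (152 + (-59 - 37/86)) + 26766 = (152 - 5111/86) + 26766 = 7961/86 + 26766 = 2309837/86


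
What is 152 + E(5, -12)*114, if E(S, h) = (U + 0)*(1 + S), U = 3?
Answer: 2204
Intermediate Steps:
E(S, h) = 3 + 3*S (E(S, h) = (3 + 0)*(1 + S) = 3*(1 + S) = 3 + 3*S)
152 + E(5, -12)*114 = 152 + (3 + 3*5)*114 = 152 + (3 + 15)*114 = 152 + 18*114 = 152 + 2052 = 2204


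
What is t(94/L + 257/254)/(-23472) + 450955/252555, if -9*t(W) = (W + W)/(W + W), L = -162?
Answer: 6350906293/3556782576 ≈ 1.7856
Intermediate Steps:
t(W) = -⅑ (t(W) = -(W + W)/(9*(W + W)) = -2*W/(9*(2*W)) = -2*W*1/(2*W)/9 = -⅑*1 = -⅑)
t(94/L + 257/254)/(-23472) + 450955/252555 = -⅑/(-23472) + 450955/252555 = -⅑*(-1/23472) + 450955*(1/252555) = 1/211248 + 90191/50511 = 6350906293/3556782576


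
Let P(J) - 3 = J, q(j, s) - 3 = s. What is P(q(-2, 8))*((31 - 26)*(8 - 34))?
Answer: -1820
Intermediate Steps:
q(j, s) = 3 + s
P(J) = 3 + J
P(q(-2, 8))*((31 - 26)*(8 - 34)) = (3 + (3 + 8))*((31 - 26)*(8 - 34)) = (3 + 11)*(5*(-26)) = 14*(-130) = -1820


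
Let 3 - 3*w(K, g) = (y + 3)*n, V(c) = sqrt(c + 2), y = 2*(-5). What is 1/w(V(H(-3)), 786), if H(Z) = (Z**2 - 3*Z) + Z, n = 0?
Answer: 1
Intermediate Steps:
y = -10
H(Z) = Z**2 - 2*Z
V(c) = sqrt(2 + c)
w(K, g) = 1 (w(K, g) = 1 - (-10 + 3)*0/3 = 1 - (-7)*0/3 = 1 - 1/3*0 = 1 + 0 = 1)
1/w(V(H(-3)), 786) = 1/1 = 1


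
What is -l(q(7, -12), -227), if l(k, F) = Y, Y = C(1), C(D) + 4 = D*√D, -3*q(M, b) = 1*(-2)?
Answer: 3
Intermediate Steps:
q(M, b) = ⅔ (q(M, b) = -(-2)/3 = -⅓*(-2) = ⅔)
C(D) = -4 + D^(3/2) (C(D) = -4 + D*√D = -4 + D^(3/2))
Y = -3 (Y = -4 + 1^(3/2) = -4 + 1 = -3)
l(k, F) = -3
-l(q(7, -12), -227) = -1*(-3) = 3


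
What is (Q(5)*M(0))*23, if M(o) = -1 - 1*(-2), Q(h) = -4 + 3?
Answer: -23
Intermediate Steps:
Q(h) = -1
M(o) = 1 (M(o) = -1 + 2 = 1)
(Q(5)*M(0))*23 = -1*1*23 = -1*23 = -23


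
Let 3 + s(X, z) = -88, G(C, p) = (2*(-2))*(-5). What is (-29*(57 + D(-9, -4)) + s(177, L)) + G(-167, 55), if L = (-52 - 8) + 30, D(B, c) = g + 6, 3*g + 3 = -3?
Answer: -1840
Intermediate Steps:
g = -2 (g = -1 + (⅓)*(-3) = -1 - 1 = -2)
D(B, c) = 4 (D(B, c) = -2 + 6 = 4)
G(C, p) = 20 (G(C, p) = -4*(-5) = 20)
L = -30 (L = -60 + 30 = -30)
s(X, z) = -91 (s(X, z) = -3 - 88 = -91)
(-29*(57 + D(-9, -4)) + s(177, L)) + G(-167, 55) = (-29*(57 + 4) - 91) + 20 = (-29*61 - 91) + 20 = (-1769 - 91) + 20 = -1860 + 20 = -1840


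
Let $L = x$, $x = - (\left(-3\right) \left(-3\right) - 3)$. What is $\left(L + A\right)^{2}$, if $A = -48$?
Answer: $2916$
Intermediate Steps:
$x = -6$ ($x = - (9 - 3) = \left(-1\right) 6 = -6$)
$L = -6$
$\left(L + A\right)^{2} = \left(-6 - 48\right)^{2} = \left(-54\right)^{2} = 2916$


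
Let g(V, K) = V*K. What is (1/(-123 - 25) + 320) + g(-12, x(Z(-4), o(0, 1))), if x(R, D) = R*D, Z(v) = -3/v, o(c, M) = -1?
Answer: 48691/148 ≈ 328.99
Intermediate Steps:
x(R, D) = D*R
g(V, K) = K*V
(1/(-123 - 25) + 320) + g(-12, x(Z(-4), o(0, 1))) = (1/(-123 - 25) + 320) - (-3)/(-4)*(-12) = (1/(-148) + 320) - (-3)*(-1)/4*(-12) = (-1/148 + 320) - 1*¾*(-12) = 47359/148 - ¾*(-12) = 47359/148 + 9 = 48691/148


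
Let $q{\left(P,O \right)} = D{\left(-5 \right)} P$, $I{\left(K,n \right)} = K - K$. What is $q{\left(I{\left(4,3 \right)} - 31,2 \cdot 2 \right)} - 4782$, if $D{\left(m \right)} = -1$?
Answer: $-4751$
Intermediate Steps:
$I{\left(K,n \right)} = 0$
$q{\left(P,O \right)} = - P$
$q{\left(I{\left(4,3 \right)} - 31,2 \cdot 2 \right)} - 4782 = - (0 - 31) - 4782 = \left(-1\right) \left(-31\right) - 4782 = 31 - 4782 = -4751$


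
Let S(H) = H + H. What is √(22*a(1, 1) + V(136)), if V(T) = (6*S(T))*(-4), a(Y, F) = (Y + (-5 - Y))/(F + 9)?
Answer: I*√6539 ≈ 80.864*I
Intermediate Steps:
a(Y, F) = -5/(9 + F)
S(H) = 2*H
V(T) = -48*T (V(T) = (6*(2*T))*(-4) = (12*T)*(-4) = -48*T)
√(22*a(1, 1) + V(136)) = √(22*(-5/(9 + 1)) - 48*136) = √(22*(-5/10) - 6528) = √(22*(-5*⅒) - 6528) = √(22*(-½) - 6528) = √(-11 - 6528) = √(-6539) = I*√6539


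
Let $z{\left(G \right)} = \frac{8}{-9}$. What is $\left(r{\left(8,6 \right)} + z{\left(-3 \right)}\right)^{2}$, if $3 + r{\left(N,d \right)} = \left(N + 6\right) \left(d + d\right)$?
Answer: $\frac{2181529}{81} \approx 26932.0$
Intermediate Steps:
$z{\left(G \right)} = - \frac{8}{9}$ ($z{\left(G \right)} = 8 \left(- \frac{1}{9}\right) = - \frac{8}{9}$)
$r{\left(N,d \right)} = -3 + 2 d \left(6 + N\right)$ ($r{\left(N,d \right)} = -3 + \left(N + 6\right) \left(d + d\right) = -3 + \left(6 + N\right) 2 d = -3 + 2 d \left(6 + N\right)$)
$\left(r{\left(8,6 \right)} + z{\left(-3 \right)}\right)^{2} = \left(\left(-3 + 12 \cdot 6 + 2 \cdot 8 \cdot 6\right) - \frac{8}{9}\right)^{2} = \left(\left(-3 + 72 + 96\right) - \frac{8}{9}\right)^{2} = \left(165 - \frac{8}{9}\right)^{2} = \left(\frac{1477}{9}\right)^{2} = \frac{2181529}{81}$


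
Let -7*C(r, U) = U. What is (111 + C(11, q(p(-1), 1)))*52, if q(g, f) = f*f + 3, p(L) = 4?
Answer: 40196/7 ≈ 5742.3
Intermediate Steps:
q(g, f) = 3 + f² (q(g, f) = f² + 3 = 3 + f²)
C(r, U) = -U/7
(111 + C(11, q(p(-1), 1)))*52 = (111 - (3 + 1²)/7)*52 = (111 - (3 + 1)/7)*52 = (111 - ⅐*4)*52 = (111 - 4/7)*52 = (773/7)*52 = 40196/7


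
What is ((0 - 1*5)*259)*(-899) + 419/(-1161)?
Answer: 1351641586/1161 ≈ 1.1642e+6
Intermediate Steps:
((0 - 1*5)*259)*(-899) + 419/(-1161) = ((0 - 5)*259)*(-899) + 419*(-1/1161) = -5*259*(-899) - 419/1161 = -1295*(-899) - 419/1161 = 1164205 - 419/1161 = 1351641586/1161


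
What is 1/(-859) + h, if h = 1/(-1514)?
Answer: -2373/1300526 ≈ -0.0018246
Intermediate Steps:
h = -1/1514 ≈ -0.00066050
1/(-859) + h = 1/(-859) - 1/1514 = -1/859 - 1/1514 = -2373/1300526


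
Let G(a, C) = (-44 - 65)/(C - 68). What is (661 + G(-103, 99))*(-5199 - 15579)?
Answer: -423497196/31 ≈ -1.3661e+7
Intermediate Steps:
G(a, C) = -109/(-68 + C)
(661 + G(-103, 99))*(-5199 - 15579) = (661 - 109/(-68 + 99))*(-5199 - 15579) = (661 - 109/31)*(-20778) = (20382/31)*(-20778) = -423497196/31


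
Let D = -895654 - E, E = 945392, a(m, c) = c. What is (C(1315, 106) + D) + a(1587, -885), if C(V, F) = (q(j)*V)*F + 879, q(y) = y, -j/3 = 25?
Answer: -12295302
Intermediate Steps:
j = -75 (j = -3*25 = -75)
D = -1841046 (D = -895654 - 1*945392 = -895654 - 945392 = -1841046)
C(V, F) = 879 - 75*F*V (C(V, F) = (-75*V)*F + 879 = -75*F*V + 879 = 879 - 75*F*V)
(C(1315, 106) + D) + a(1587, -885) = ((879 - 75*106*1315) - 1841046) - 885 = ((879 - 10454250) - 1841046) - 885 = (-10453371 - 1841046) - 885 = -12294417 - 885 = -12295302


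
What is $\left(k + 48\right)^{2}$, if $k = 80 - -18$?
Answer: $21316$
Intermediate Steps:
$k = 98$ ($k = 80 + 18 = 98$)
$\left(k + 48\right)^{2} = \left(98 + 48\right)^{2} = 146^{2} = 21316$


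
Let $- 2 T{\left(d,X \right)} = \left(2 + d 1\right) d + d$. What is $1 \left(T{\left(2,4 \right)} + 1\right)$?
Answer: $-4$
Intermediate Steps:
$T{\left(d,X \right)} = - \frac{d}{2} - \frac{d \left(2 + d\right)}{2}$ ($T{\left(d,X \right)} = - \frac{\left(2 + d 1\right) d + d}{2} = - \frac{\left(2 + d\right) d + d}{2} = - \frac{d \left(2 + d\right) + d}{2} = - \frac{d + d \left(2 + d\right)}{2} = - \frac{d}{2} - \frac{d \left(2 + d\right)}{2}$)
$1 \left(T{\left(2,4 \right)} + 1\right) = 1 \left(\left(- \frac{1}{2}\right) 2 \left(3 + 2\right) + 1\right) = 1 \left(\left(- \frac{1}{2}\right) 2 \cdot 5 + 1\right) = 1 \left(-5 + 1\right) = 1 \left(-4\right) = -4$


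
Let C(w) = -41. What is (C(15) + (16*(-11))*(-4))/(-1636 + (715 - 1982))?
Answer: -663/2903 ≈ -0.22838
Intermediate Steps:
(C(15) + (16*(-11))*(-4))/(-1636 + (715 - 1982)) = (-41 + (16*(-11))*(-4))/(-1636 + (715 - 1982)) = (-41 - 176*(-4))/(-1636 - 1267) = (-41 + 704)/(-2903) = 663*(-1/2903) = -663/2903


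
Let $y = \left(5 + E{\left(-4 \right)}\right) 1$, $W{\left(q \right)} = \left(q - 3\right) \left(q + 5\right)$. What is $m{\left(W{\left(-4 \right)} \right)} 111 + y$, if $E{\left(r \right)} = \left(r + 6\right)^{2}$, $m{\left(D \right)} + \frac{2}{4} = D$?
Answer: $- \frac{1647}{2} \approx -823.5$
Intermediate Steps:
$W{\left(q \right)} = \left(-3 + q\right) \left(5 + q\right)$
$m{\left(D \right)} = - \frac{1}{2} + D$
$E{\left(r \right)} = \left(6 + r\right)^{2}$
$y = 9$ ($y = \left(5 + \left(6 - 4\right)^{2}\right) 1 = \left(5 + 2^{2}\right) 1 = \left(5 + 4\right) 1 = 9 \cdot 1 = 9$)
$m{\left(W{\left(-4 \right)} \right)} 111 + y = \left(- \frac{1}{2} + \left(-15 + \left(-4\right)^{2} + 2 \left(-4\right)\right)\right) 111 + 9 = \left(- \frac{1}{2} - 7\right) 111 + 9 = \left(- \frac{15}{2}\right) 111 + 9 = - \frac{1665}{2} + 9 = - \frac{1647}{2}$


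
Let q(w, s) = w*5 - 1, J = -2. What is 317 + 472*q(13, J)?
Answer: 30525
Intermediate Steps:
q(w, s) = -1 + 5*w (q(w, s) = 5*w - 1 = -1 + 5*w)
317 + 472*q(13, J) = 317 + 472*(-1 + 5*13) = 317 + 472*(-1 + 65) = 317 + 472*64 = 317 + 30208 = 30525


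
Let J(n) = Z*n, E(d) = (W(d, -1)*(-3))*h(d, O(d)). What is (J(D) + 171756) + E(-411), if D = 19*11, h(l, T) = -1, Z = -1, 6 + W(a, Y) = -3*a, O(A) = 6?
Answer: 175228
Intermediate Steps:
W(a, Y) = -6 - 3*a
E(d) = -18 - 9*d (E(d) = ((-6 - 3*d)*(-3))*(-1) = (18 + 9*d)*(-1) = -18 - 9*d)
D = 209
J(n) = -n
(J(D) + 171756) + E(-411) = (-1*209 + 171756) + (-18 - 9*(-411)) = (-209 + 171756) + (-18 + 3699) = 171547 + 3681 = 175228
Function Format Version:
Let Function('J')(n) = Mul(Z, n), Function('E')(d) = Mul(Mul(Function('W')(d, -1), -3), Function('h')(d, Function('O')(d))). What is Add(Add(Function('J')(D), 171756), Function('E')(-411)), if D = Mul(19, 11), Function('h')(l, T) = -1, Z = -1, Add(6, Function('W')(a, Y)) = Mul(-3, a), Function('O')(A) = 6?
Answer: 175228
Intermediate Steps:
Function('W')(a, Y) = Add(-6, Mul(-3, a))
Function('E')(d) = Add(-18, Mul(-9, d)) (Function('E')(d) = Mul(Mul(Add(-6, Mul(-3, d)), -3), -1) = Mul(Add(18, Mul(9, d)), -1) = Add(-18, Mul(-9, d)))
D = 209
Function('J')(n) = Mul(-1, n)
Add(Add(Function('J')(D), 171756), Function('E')(-411)) = Add(Add(Mul(-1, 209), 171756), Add(-18, Mul(-9, -411))) = Add(Add(-209, 171756), Add(-18, 3699)) = Add(171547, 3681) = 175228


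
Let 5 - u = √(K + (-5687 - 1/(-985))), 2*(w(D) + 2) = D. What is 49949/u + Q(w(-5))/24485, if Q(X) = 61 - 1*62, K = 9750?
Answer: -6023285207556/97387398035 - 99898*√985506290/3977431 ≈ -850.32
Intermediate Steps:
w(D) = -2 + D/2
u = 5 - 2*√985506290/985 (u = 5 - √(9750 + (-5687 - 1/(-985))) = 5 - √(9750 + (-5687 - 1*(-1/985))) = 5 - √(9750 + (-5687 + 1/985)) = 5 - √(9750 - 5601694/985) = 5 - √(4002056/985) = 5 - 2*√985506290/985 ≈ -58.742)
Q(X) = -1 (Q(X) = 61 - 62 = -1)
49949/u + Q(w(-5))/24485 = 49949/(5 - 2*√985506290/985) - 1/24485 = -1/24485 + 49949/(5 - 2*√985506290/985)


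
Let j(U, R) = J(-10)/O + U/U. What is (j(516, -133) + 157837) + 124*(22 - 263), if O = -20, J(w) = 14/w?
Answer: 12795407/100 ≈ 1.2795e+5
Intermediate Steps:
j(U, R) = 107/100 (j(U, R) = (14/(-10))/(-20) + U/U = (14*(-⅒))*(-1/20) + 1 = -7/5*(-1/20) + 1 = 7/100 + 1 = 107/100)
(j(516, -133) + 157837) + 124*(22 - 263) = (107/100 + 157837) + 124*(22 - 263) = 15783807/100 + 124*(-241) = 15783807/100 - 29884 = 12795407/100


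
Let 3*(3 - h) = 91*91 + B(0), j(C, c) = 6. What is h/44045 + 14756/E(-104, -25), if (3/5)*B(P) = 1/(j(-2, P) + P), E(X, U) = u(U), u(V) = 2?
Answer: 17547907639/2378430 ≈ 7377.9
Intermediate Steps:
E(X, U) = 2
B(P) = 5/(3*(6 + P))
h = -148901/54 (h = 3 - (91*91 + 5/(3*(6 + 0)))/3 = 3 - (8281 + (5/3)/6)/3 = 3 - (8281 + (5/3)*(1/6))/3 = 3 - (8281 + 5/18)/3 = 3 - 1/3*149063/18 = 3 - 149063/54 = -148901/54 ≈ -2757.4)
h/44045 + 14756/E(-104, -25) = -148901/54/44045 + 14756/2 = -148901/54*1/44045 + 14756*(1/2) = -148901/2378430 + 7378 = 17547907639/2378430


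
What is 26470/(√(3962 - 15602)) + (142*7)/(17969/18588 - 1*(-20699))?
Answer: 2639496/54967283 - 2647*I*√2910/582 ≈ 0.048019 - 245.35*I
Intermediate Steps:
26470/(√(3962 - 15602)) + (142*7)/(17969/18588 - 1*(-20699)) = 26470/(√(-11640)) + 994/(17969*(1/18588) + 20699) = 26470/((2*I*√2910)) + 994/(17969/18588 + 20699) = 26470*(-I*√2910/5820) + 994/(384770981/18588) = -2647*I*√2910/582 + 994*(18588/384770981) = -2647*I*√2910/582 + 2639496/54967283 = 2639496/54967283 - 2647*I*√2910/582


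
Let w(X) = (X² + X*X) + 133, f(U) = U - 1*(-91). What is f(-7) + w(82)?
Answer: 13665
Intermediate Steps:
f(U) = 91 + U (f(U) = U + 91 = 91 + U)
w(X) = 133 + 2*X² (w(X) = (X² + X²) + 133 = 2*X² + 133 = 133 + 2*X²)
f(-7) + w(82) = (91 - 7) + (133 + 2*82²) = 84 + (133 + 2*6724) = 84 + (133 + 13448) = 84 + 13581 = 13665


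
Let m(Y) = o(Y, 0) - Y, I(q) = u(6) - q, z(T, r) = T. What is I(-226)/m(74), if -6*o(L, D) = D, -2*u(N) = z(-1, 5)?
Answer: -453/148 ≈ -3.0608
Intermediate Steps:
u(N) = ½ (u(N) = -½*(-1) = ½)
o(L, D) = -D/6
I(q) = ½ - q
m(Y) = -Y (m(Y) = -⅙*0 - Y = 0 - Y = -Y)
I(-226)/m(74) = (½ - 1*(-226))/((-1*74)) = (½ + 226)/(-74) = (453/2)*(-1/74) = -453/148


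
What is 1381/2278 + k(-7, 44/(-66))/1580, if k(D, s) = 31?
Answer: 1126299/1799620 ≈ 0.62585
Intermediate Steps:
1381/2278 + k(-7, 44/(-66))/1580 = 1381/2278 + 31/1580 = 1126299/1799620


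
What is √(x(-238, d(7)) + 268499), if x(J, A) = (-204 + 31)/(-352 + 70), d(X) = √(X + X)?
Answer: √21352163262/282 ≈ 518.17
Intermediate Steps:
d(X) = √2*√X (d(X) = √(2*X) = √2*√X)
x(J, A) = 173/282 (x(J, A) = -173/(-282) = -173*(-1/282) = 173/282)
√(x(-238, d(7)) + 268499) = √(173/282 + 268499) = √(75716891/282) = √21352163262/282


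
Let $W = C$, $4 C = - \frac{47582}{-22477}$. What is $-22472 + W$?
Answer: $- \frac{1010182497}{44954} \approx -22471.0$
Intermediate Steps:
$C = \frac{23791}{44954}$ ($C = \frac{\left(-47582\right) \frac{1}{-22477}}{4} = \frac{\left(-47582\right) \left(- \frac{1}{22477}\right)}{4} = \frac{1}{4} \cdot \frac{47582}{22477} = \frac{23791}{44954} \approx 0.52923$)
$W = \frac{23791}{44954} \approx 0.52923$
$-22472 + W = -22472 + \frac{23791}{44954} = - \frac{1010182497}{44954}$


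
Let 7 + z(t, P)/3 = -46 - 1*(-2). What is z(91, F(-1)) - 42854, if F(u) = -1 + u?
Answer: -43007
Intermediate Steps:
z(t, P) = -153 (z(t, P) = -21 + 3*(-46 - 1*(-2)) = -21 + 3*(-46 + 2) = -21 + 3*(-44) = -21 - 132 = -153)
z(91, F(-1)) - 42854 = -153 - 42854 = -43007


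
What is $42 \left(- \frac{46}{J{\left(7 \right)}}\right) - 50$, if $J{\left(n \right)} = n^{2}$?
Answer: $- \frac{626}{7} \approx -89.429$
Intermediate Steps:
$42 \left(- \frac{46}{J{\left(7 \right)}}\right) - 50 = 42 \left(- \frac{46}{7^{2}}\right) - 50 = 42 \left(- \frac{46}{49}\right) - 50 = - \frac{276}{7} - 50 = - \frac{626}{7}$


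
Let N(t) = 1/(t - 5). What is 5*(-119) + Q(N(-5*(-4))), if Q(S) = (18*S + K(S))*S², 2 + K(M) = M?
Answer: -2008136/3375 ≈ -595.00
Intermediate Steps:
K(M) = -2 + M
N(t) = 1/(-5 + t)
Q(S) = S²*(-2 + 19*S) (Q(S) = (18*S + (-2 + S))*S² = (-2 + 19*S)*S² = S²*(-2 + 19*S))
5*(-119) + Q(N(-5*(-4))) = 5*(-119) + (1/(-5 - 5*(-4)))²*(-2 + 19/(-5 - 5*(-4))) = -595 + (1/(-5 + 20))²*(-2 + 19/(-5 + 20)) = -595 + (1/15)²*(-2 + 19/15) = -595 + (1/15)²*(-2 + 19*(1/15)) = -595 + (-2 + 19/15)/225 = -595 + (1/225)*(-11/15) = -595 - 11/3375 = -2008136/3375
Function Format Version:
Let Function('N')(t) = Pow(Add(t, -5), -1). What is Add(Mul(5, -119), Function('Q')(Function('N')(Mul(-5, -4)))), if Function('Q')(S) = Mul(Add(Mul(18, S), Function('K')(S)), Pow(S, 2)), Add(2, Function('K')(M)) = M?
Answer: Rational(-2008136, 3375) ≈ -595.00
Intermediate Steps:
Function('K')(M) = Add(-2, M)
Function('N')(t) = Pow(Add(-5, t), -1)
Function('Q')(S) = Mul(Pow(S, 2), Add(-2, Mul(19, S))) (Function('Q')(S) = Mul(Add(Mul(18, S), Add(-2, S)), Pow(S, 2)) = Mul(Add(-2, Mul(19, S)), Pow(S, 2)) = Mul(Pow(S, 2), Add(-2, Mul(19, S))))
Add(Mul(5, -119), Function('Q')(Function('N')(Mul(-5, -4)))) = Add(Mul(5, -119), Mul(Pow(Pow(Add(-5, Mul(-5, -4)), -1), 2), Add(-2, Mul(19, Pow(Add(-5, Mul(-5, -4)), -1))))) = Add(-595, Mul(Pow(Pow(Add(-5, 20), -1), 2), Add(-2, Mul(19, Pow(Add(-5, 20), -1))))) = Add(-595, Mul(Pow(Pow(15, -1), 2), Add(-2, Mul(19, Pow(15, -1))))) = Add(-595, Mul(Pow(Rational(1, 15), 2), Add(-2, Mul(19, Rational(1, 15))))) = Add(-595, Mul(Rational(1, 225), Add(-2, Rational(19, 15)))) = Add(-595, Mul(Rational(1, 225), Rational(-11, 15))) = Add(-595, Rational(-11, 3375)) = Rational(-2008136, 3375)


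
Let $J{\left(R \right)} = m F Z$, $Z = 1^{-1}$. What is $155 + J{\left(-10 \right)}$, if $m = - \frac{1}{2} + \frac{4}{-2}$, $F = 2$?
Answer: $150$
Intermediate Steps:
$Z = 1$
$m = - \frac{5}{2}$ ($m = \left(-1\right) \frac{1}{2} + 4 \left(- \frac{1}{2}\right) = - \frac{1}{2} - 2 = - \frac{5}{2} \approx -2.5$)
$J{\left(R \right)} = -5$ ($J{\left(R \right)} = \left(- \frac{5}{2}\right) 2 \cdot 1 = \left(-5\right) 1 = -5$)
$155 + J{\left(-10 \right)} = 155 - 5 = 150$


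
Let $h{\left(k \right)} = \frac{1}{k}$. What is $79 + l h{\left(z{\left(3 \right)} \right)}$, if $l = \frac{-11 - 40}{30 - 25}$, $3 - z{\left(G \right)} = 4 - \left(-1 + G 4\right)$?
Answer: $\frac{3899}{50} \approx 77.98$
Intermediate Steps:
$z{\left(G \right)} = -2 + 4 G$ ($z{\left(G \right)} = 3 - \left(4 - \left(-1 + G 4\right)\right) = 3 - \left(4 - \left(-1 + 4 G\right)\right) = 3 - \left(5 - 4 G\right) = 3 + \left(-5 + 4 G\right) = -2 + 4 G$)
$l = - \frac{51}{5} \approx -10.2$
$79 + l h{\left(z{\left(3 \right)} \right)} = 79 - \frac{51}{5 \left(-2 + 4 \cdot 3\right)} = 79 - \frac{51}{5 \left(-2 + 12\right)} = 79 - \frac{51}{5 \cdot 10} = 79 - \frac{51}{50} = \frac{3899}{50}$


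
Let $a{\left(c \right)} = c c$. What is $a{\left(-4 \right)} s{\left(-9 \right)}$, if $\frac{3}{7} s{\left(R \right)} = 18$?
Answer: $672$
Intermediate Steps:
$a{\left(c \right)} = c^{2}$
$s{\left(R \right)} = 42$ ($s{\left(R \right)} = \frac{7}{3} \cdot 18 = 42$)
$a{\left(-4 \right)} s{\left(-9 \right)} = \left(-4\right)^{2} \cdot 42 = 16 \cdot 42 = 672$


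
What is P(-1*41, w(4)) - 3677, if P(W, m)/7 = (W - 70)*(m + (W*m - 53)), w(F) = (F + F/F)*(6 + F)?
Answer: 1591504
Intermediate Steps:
w(F) = (1 + F)*(6 + F) (w(F) = (F + 1)*(6 + F) = (1 + F)*(6 + F))
P(W, m) = 7*(-70 + W)*(-53 + m + W*m) (P(W, m) = 7*((W - 70)*(m + (W*m - 53))) = 7*((-70 + W)*(m + (-53 + W*m))) = 7*((-70 + W)*(-53 + m + W*m)) = 7*(-70 + W)*(-53 + m + W*m))
P(-1*41, w(4)) - 3677 = (25970 - 490*(6 + 4**2 + 7*4) - (-371)*41 - 483*(-1*41)*(6 + 4**2 + 7*4) + 7*(6 + 4**2 + 7*4)*(-1*41)**2) - 3677 = (25970 - 490*(6 + 16 + 28) - 371*(-41) - 483*(-41)*(6 + 16 + 28) + 7*(6 + 16 + 28)*(-41)**2) - 3677 = (25970 - 490*50 + 15211 - 483*(-41)*50 + 7*50*1681) - 3677 = (25970 - 24500 + 15211 + 990150 + 588350) - 3677 = 1595181 - 3677 = 1591504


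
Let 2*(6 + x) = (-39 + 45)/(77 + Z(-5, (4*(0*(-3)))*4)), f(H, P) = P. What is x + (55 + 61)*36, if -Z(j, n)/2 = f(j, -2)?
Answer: 112591/27 ≈ 4170.0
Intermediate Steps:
Z(j, n) = 4 (Z(j, n) = -2*(-2) = 4)
x = -161/27 (x = -6 + ((-39 + 45)/(77 + 4))/2 = -6 + (6/81)/2 = -6 + (6*(1/81))/2 = -6 + (1/2)*(2/27) = -6 + 1/27 = -161/27 ≈ -5.9630)
x + (55 + 61)*36 = -161/27 + (55 + 61)*36 = -161/27 + 116*36 = -161/27 + 4176 = 112591/27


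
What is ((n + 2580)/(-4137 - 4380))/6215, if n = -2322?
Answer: -86/17644385 ≈ -4.8741e-6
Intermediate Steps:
((n + 2580)/(-4137 - 4380))/6215 = ((-2322 + 2580)/(-4137 - 4380))/6215 = (258/(-8517))*(1/6215) = (258*(-1/8517))*(1/6215) = -86/2839*1/6215 = -86/17644385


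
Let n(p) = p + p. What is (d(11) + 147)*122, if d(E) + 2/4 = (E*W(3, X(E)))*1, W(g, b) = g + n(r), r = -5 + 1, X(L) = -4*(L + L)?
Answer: 11163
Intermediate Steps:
X(L) = -8*L
r = -4
n(p) = 2*p
W(g, b) = -8 + g (W(g, b) = g + 2*(-4) = g - 8 = -8 + g)
d(E) = -½ - 5*E (d(E) = -½ + (E*(-8 + 3))*1 = -½ + (E*(-5))*1 = -½ - 5*E*1 = -½ - 5*E)
(d(11) + 147)*122 = ((-½ - 5*11) + 147)*122 = ((-½ - 55) + 147)*122 = (-111/2 + 147)*122 = (183/2)*122 = 11163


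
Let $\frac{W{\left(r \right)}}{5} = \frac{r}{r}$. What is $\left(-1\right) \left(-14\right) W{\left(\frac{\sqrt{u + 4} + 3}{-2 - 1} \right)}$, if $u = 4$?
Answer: $70$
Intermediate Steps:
$W{\left(r \right)} = 5$ ($W{\left(r \right)} = 5 \frac{r}{r} = 5 \cdot 1 = 5$)
$\left(-1\right) \left(-14\right) W{\left(\frac{\sqrt{u + 4} + 3}{-2 - 1} \right)} = \left(-1\right) \left(-14\right) 5 = 14 \cdot 5 = 70$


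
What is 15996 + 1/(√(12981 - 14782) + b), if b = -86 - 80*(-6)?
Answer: 2511964246/157037 - I*√1801/157037 ≈ 15996.0 - 0.00027024*I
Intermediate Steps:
b = 394 (b = -86 + 480 = 394)
15996 + 1/(√(12981 - 14782) + b) = 15996 + 1/(√(12981 - 14782) + 394) = 15996 + 1/(√(-1801) + 394) = 15996 + 1/(I*√1801 + 394) = 15996 + 1/(394 + I*√1801)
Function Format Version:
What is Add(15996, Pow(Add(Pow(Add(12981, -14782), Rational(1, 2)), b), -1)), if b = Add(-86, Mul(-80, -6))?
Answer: Add(Rational(2511964246, 157037), Mul(Rational(-1, 157037), I, Pow(1801, Rational(1, 2)))) ≈ Add(15996., Mul(-0.00027024, I))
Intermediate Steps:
b = 394 (b = Add(-86, 480) = 394)
Add(15996, Pow(Add(Pow(Add(12981, -14782), Rational(1, 2)), b), -1)) = Add(15996, Pow(Add(Pow(Add(12981, -14782), Rational(1, 2)), 394), -1)) = Add(15996, Pow(Add(Pow(-1801, Rational(1, 2)), 394), -1)) = Add(15996, Pow(Add(Mul(I, Pow(1801, Rational(1, 2))), 394), -1)) = Add(15996, Pow(Add(394, Mul(I, Pow(1801, Rational(1, 2)))), -1))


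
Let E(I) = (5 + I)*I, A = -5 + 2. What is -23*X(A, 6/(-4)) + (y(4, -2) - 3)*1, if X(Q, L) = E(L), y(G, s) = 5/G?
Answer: 119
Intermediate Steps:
A = -3
E(I) = I*(5 + I)
X(Q, L) = L*(5 + L)
-23*X(A, 6/(-4)) + (y(4, -2) - 3)*1 = -23*6/(-4)*(5 + 6/(-4)) + (5/4 - 3)*1 = -23*6*(-¼)*(5 + 6*(-¼)) + (5*(¼) - 3)*1 = -(-69)*(5 - 3/2)/2 + (5/4 - 3)*1 = -(-69)*7/(2*2) - 7/4*1 = -23*(-21/4) - 7/4 = 483/4 - 7/4 = 119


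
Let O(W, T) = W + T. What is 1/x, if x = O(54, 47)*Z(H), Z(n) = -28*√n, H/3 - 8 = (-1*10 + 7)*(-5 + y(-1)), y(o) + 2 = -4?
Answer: -√123/347844 ≈ -3.1884e-5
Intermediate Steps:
O(W, T) = T + W
y(o) = -6 (y(o) = -2 - 4 = -6)
H = 123 (H = 24 + 3*((-1*10 + 7)*(-5 - 6)) = 24 + 3*((-10 + 7)*(-11)) = 24 + 3*(-3*(-11)) = 24 + 3*33 = 24 + 99 = 123)
x = -2828*√123 (x = (47 + 54)*(-28*√123) = 101*(-28*√123) = -2828*√123 ≈ -31364.)
1/x = 1/(-2828*√123) = -√123/347844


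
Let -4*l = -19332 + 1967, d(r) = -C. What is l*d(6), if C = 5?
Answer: -86825/4 ≈ -21706.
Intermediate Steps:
d(r) = -5 (d(r) = -1*5 = -5)
l = 17365/4 (l = -(-19332 + 1967)/4 = -¼*(-17365) = 17365/4 ≈ 4341.3)
l*d(6) = (17365/4)*(-5) = -86825/4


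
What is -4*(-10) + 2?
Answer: 42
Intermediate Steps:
-4*(-10) + 2 = 40 + 2 = 42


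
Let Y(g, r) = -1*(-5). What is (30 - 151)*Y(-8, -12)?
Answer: -605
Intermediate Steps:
Y(g, r) = 5
(30 - 151)*Y(-8, -12) = (30 - 151)*5 = -121*5 = -605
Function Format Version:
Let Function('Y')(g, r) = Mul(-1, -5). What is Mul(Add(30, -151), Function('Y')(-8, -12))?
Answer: -605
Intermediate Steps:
Function('Y')(g, r) = 5
Mul(Add(30, -151), Function('Y')(-8, -12)) = Mul(Add(30, -151), 5) = Mul(-121, 5) = -605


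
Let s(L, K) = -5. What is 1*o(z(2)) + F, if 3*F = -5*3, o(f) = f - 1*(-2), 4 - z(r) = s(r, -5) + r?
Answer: 4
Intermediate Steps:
z(r) = 9 - r (z(r) = 4 - (-5 + r) = 4 + (5 - r) = 9 - r)
o(f) = 2 + f (o(f) = f + 2 = 2 + f)
F = -5 (F = (-5*3)/3 = (1/3)*(-15) = -5)
1*o(z(2)) + F = 1*(2 + (9 - 1*2)) - 5 = 1*(2 + (9 - 2)) - 5 = 1*(2 + 7) - 5 = 1*9 - 5 = 9 - 5 = 4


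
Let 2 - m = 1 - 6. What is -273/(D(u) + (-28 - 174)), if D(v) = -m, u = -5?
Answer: 273/209 ≈ 1.3062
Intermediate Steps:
m = 7 (m = 2 - (1 - 6) = 2 - 1*(-5) = 2 + 5 = 7)
D(v) = -7 (D(v) = -1*7 = -7)
-273/(D(u) + (-28 - 174)) = -273/(-7 + (-28 - 174)) = -273/(-7 - 202) = -273/(-209) = -273*(-1/209) = 273/209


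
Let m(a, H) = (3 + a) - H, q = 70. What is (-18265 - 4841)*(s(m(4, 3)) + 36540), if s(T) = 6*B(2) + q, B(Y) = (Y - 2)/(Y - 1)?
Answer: -845910660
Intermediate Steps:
B(Y) = (-2 + Y)/(-1 + Y)
m(a, H) = 3 + a - H
s(T) = 70 (s(T) = 6*((-2 + 2)/(-1 + 2)) + 70 = 6*(0/1) + 70 = 6*(1*0) + 70 = 6*0 + 70 = 0 + 70 = 70)
(-18265 - 4841)*(s(m(4, 3)) + 36540) = (-18265 - 4841)*(70 + 36540) = -23106*36610 = -845910660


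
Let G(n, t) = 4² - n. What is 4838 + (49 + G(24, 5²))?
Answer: 4879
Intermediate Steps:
G(n, t) = 16 - n
4838 + (49 + G(24, 5²)) = 4838 + (49 + (16 - 1*24)) = 4838 + (49 + (16 - 24)) = 4838 + (49 - 8) = 4838 + 41 = 4879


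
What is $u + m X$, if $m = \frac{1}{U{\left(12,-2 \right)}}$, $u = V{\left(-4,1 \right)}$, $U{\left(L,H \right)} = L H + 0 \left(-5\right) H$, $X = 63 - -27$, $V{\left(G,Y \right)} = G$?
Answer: $- \frac{31}{4} \approx -7.75$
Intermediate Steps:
$X = 90$ ($X = 63 + 27 = 90$)
$U{\left(L,H \right)} = H L$ ($U{\left(L,H \right)} = H L + 0 H = H L + 0 = H L$)
$u = -4$
$m = - \frac{1}{24}$ ($m = \frac{1}{\left(-2\right) 12} = \frac{1}{-24} = - \frac{1}{24} \approx -0.041667$)
$u + m X = -4 - \frac{15}{4} = - \frac{31}{4}$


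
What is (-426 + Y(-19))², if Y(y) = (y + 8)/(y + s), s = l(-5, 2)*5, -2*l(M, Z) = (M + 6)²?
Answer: 334743616/1849 ≈ 1.8104e+5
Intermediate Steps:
l(M, Z) = -(6 + M)²/2 (l(M, Z) = -(M + 6)²/2 = -(6 + M)²/2)
s = -5/2 (s = -(6 - 5)²/2*5 = -½*1²*5 = -½*1*5 = -½*5 = -5/2 ≈ -2.5000)
Y(y) = (8 + y)/(-5/2 + y) (Y(y) = (y + 8)/(y - 5/2) = (8 + y)/(-5/2 + y))
(-426 + Y(-19))² = (-426 + 2*(8 - 19)/(-5 + 2*(-19)))² = (-426 + 2*(-11)/(-5 - 38))² = (-426 + 2*(-11)/(-43))² = (-426 + 2*(-1/43)*(-11))² = (-426 + 22/43)² = (-18296/43)² = 334743616/1849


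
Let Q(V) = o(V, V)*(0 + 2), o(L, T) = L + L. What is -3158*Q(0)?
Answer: 0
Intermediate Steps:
o(L, T) = 2*L
Q(V) = 4*V (Q(V) = (2*V)*(0 + 2) = (2*V)*2 = 4*V)
-3158*Q(0) = -12632*0 = -3158*0 = 0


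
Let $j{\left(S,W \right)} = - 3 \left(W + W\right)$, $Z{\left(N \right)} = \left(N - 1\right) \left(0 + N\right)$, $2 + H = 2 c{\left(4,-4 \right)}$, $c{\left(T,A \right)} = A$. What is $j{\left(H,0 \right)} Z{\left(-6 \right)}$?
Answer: $0$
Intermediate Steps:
$H = -10$ ($H = -2 + 2 \left(-4\right) = -2 - 8 = -10$)
$Z{\left(N \right)} = N \left(-1 + N\right)$ ($Z{\left(N \right)} = \left(N - 1\right) N = \left(-1 + N\right) N = N \left(-1 + N\right)$)
$j{\left(S,W \right)} = - 6 W$ ($j{\left(S,W \right)} = - 3 \cdot 2 W = - 6 W$)
$j{\left(H,0 \right)} Z{\left(-6 \right)} = \left(-6\right) 0 \left(- 6 \left(-1 - 6\right)\right) = 0 \left(\left(-6\right) \left(-7\right)\right) = 0 \cdot 42 = 0$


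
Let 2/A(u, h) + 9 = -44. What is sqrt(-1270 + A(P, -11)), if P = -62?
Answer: 4*I*sqrt(222971)/53 ≈ 35.638*I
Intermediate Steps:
A(u, h) = -2/53 (A(u, h) = 2/(-9 - 44) = 2/(-53) = 2*(-1/53) = -2/53)
sqrt(-1270 + A(P, -11)) = sqrt(-1270 - 2/53) = sqrt(-67312/53) = 4*I*sqrt(222971)/53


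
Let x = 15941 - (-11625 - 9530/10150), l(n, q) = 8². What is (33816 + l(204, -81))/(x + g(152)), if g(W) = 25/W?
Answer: 5227006400/4253052711 ≈ 1.2290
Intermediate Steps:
l(n, q) = 64
x = 27980443/1015 (x = 15941 - (-11625 - 9530*1/10150) = 15941 - (-11625 - 953/1015) = 15941 - 1*(-11800328/1015) = 15941 + 11800328/1015 = 27980443/1015 ≈ 27567.)
(33816 + l(204, -81))/(x + g(152)) = (33816 + 64)/(27980443/1015 + 25/152) = 33880/(27980443/1015 + 25*(1/152)) = 33880/(27980443/1015 + 25/152) = 33880/(4253052711/154280) = 33880*(154280/4253052711) = 5227006400/4253052711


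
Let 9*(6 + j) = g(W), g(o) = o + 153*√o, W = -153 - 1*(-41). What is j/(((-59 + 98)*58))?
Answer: -83/10179 + 34*I*√7/1131 ≈ -0.008154 + 0.079536*I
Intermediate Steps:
W = -112 (W = -153 + 41 = -112)
j = -166/9 + 68*I*√7 (j = -6 + (-112 + 153*√(-112))/9 = -6 + (-112 + 153*(4*I*√7))/9 = -6 + (-112 + 612*I*√7)/9 = -6 + (-112/9 + 68*I*√7) = -166/9 + 68*I*√7 ≈ -18.444 + 179.91*I)
j/(((-59 + 98)*58)) = (-166/9 + 68*I*√7)/(((-59 + 98)*58)) = (-166/9 + 68*I*√7)/((39*58)) = (-166/9 + 68*I*√7)/2262 = (-166/9 + 68*I*√7)*(1/2262) = -83/10179 + 34*I*√7/1131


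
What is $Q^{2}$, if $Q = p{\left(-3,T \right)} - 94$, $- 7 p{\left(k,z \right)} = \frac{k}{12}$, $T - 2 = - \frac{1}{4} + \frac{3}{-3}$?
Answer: $\frac{6922161}{784} \approx 8829.3$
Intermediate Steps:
$T = \frac{3}{4}$ ($T = 2 + \left(- \frac{1}{4} + \frac{3}{-3}\right) = 2 + \left(\left(-1\right) \frac{1}{4} + 3 \left(- \frac{1}{3}\right)\right) = 2 - \frac{5}{4} = \frac{3}{4} \approx 0.75$)
$p{\left(k,z \right)} = - \frac{k}{84}$ ($p{\left(k,z \right)} = - \frac{k \frac{1}{12}}{7} = - \frac{\frac{1}{12} k}{7} = - \frac{k}{84}$)
$Q = - \frac{2631}{28}$ ($Q = \left(- \frac{1}{84}\right) \left(-3\right) - 94 = \frac{1}{28} - 94 = - \frac{2631}{28} \approx -93.964$)
$Q^{2} = \left(- \frac{2631}{28}\right)^{2} = \frac{6922161}{784}$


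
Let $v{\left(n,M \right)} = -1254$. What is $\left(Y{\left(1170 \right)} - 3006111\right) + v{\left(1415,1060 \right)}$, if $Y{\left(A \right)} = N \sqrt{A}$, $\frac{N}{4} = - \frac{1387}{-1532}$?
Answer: $-3007365 + \frac{4161 \sqrt{130}}{383} \approx -3.0072 \cdot 10^{6}$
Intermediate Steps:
$N = \frac{1387}{383}$ ($N = 4 \left(- \frac{1387}{-1532}\right) = 4 \left(\left(-1387\right) \left(- \frac{1}{1532}\right)\right) = 4 \cdot \frac{1387}{1532} = \frac{1387}{383} \approx 3.6214$)
$Y{\left(A \right)} = \frac{1387 \sqrt{A}}{383}$
$\left(Y{\left(1170 \right)} - 3006111\right) + v{\left(1415,1060 \right)} = \left(\frac{1387 \sqrt{1170}}{383} - 3006111\right) - 1254 = \left(\frac{1387 \cdot 3 \sqrt{130}}{383} - 3006111\right) - 1254 = \left(\frac{4161 \sqrt{130}}{383} - 3006111\right) - 1254 = \left(-3006111 + \frac{4161 \sqrt{130}}{383}\right) - 1254 = -3007365 + \frac{4161 \sqrt{130}}{383}$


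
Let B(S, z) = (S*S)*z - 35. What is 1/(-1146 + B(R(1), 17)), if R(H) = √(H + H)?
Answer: -1/1147 ≈ -0.00087184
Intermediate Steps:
R(H) = √2*√H (R(H) = √(2*H) = √2*√H)
B(S, z) = -35 + z*S² (B(S, z) = S²*z - 35 = z*S² - 35 = -35 + z*S²)
1/(-1146 + B(R(1), 17)) = 1/(-1146 + (-35 + 17*(√2*√1)²)) = 1/(-1146 + (-35 + 17*(√2*1)²)) = 1/(-1146 + (-35 + 17*(√2)²)) = 1/(-1146 + (-35 + 17*2)) = 1/(-1146 + (-35 + 34)) = 1/(-1146 - 1) = 1/(-1147) = -1/1147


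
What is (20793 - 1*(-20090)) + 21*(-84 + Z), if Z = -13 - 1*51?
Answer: 37775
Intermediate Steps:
Z = -64 (Z = -13 - 51 = -64)
(20793 - 1*(-20090)) + 21*(-84 + Z) = (20793 - 1*(-20090)) + 21*(-84 - 64) = (20793 + 20090) + 21*(-148) = 40883 - 3108 = 37775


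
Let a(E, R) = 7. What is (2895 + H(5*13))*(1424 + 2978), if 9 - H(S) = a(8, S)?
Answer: 12752594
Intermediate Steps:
H(S) = 2 (H(S) = 9 - 1*7 = 9 - 7 = 2)
(2895 + H(5*13))*(1424 + 2978) = (2895 + 2)*(1424 + 2978) = 2897*4402 = 12752594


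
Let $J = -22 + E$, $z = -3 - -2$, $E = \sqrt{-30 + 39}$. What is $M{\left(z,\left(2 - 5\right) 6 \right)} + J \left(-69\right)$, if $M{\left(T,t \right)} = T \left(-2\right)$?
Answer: $1313$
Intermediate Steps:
$E = 3$ ($E = \sqrt{9} = 3$)
$z = -1$ ($z = -3 + 2 = -1$)
$J = -19$ ($J = -22 + 3 = -19$)
$M{\left(T,t \right)} = - 2 T$
$M{\left(z,\left(2 - 5\right) 6 \right)} + J \left(-69\right) = \left(-2\right) \left(-1\right) - -1311 = 2 + 1311 = 1313$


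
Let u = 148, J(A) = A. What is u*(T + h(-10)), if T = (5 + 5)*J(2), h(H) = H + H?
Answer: 0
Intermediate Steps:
h(H) = 2*H
T = 20 (T = (5 + 5)*2 = 10*2 = 20)
u*(T + h(-10)) = 148*(20 + 2*(-10)) = 148*(20 - 20) = 148*0 = 0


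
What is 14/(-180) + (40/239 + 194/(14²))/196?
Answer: -14847857/206582040 ≈ -0.071874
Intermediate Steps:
14/(-180) + (40/239 + 194/(14²))/196 = 14*(-1/180) + (40*(1/239) + 194/196)*(1/196) = -7/90 + (40/239 + 194*(1/196))*(1/196) = -7/90 + (40/239 + 97/98)*(1/196) = -7/90 + (27103/23422)*(1/196) = -7/90 + 27103/4590712 = -14847857/206582040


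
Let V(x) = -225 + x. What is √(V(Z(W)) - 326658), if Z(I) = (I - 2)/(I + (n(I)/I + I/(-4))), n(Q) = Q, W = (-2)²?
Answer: I*√1307530/2 ≈ 571.74*I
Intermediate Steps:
W = 4
Z(I) = (-2 + I)/(1 + 3*I/4) (Z(I) = (I - 2)/(I + (I/I + I/(-4))) = (-2 + I)/(I + (1 + I*(-¼))) = (-2 + I)/(I + (1 - I/4)) = (-2 + I)/(1 + 3*I/4))
√(V(Z(W)) - 326658) = √((-225 + 4*(-2 + 4)/(4 + 3*4)) - 326658) = √((-225 + 4*2/(4 + 12)) - 326658) = √((-225 + 4*2/16) - 326658) = √((-225 + 4*(1/16)*2) - 326658) = √((-225 + ½) - 326658) = √(-449/2 - 326658) = √(-653765/2) = I*√1307530/2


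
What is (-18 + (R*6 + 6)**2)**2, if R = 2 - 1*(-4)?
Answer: 3048516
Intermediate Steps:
R = 6 (R = 2 + 4 = 6)
(-18 + (R*6 + 6)**2)**2 = (-18 + (6*6 + 6)**2)**2 = (-18 + (36 + 6)**2)**2 = (-18 + 42**2)**2 = (-18 + 1764)**2 = 1746**2 = 3048516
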